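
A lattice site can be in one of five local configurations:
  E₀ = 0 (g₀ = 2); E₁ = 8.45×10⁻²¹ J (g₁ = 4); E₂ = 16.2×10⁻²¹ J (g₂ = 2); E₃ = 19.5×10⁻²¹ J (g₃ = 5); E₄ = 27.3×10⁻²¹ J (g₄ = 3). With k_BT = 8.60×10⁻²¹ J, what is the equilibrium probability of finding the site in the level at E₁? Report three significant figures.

0.337

Eᵢ/kT = 0, 0.98256, 1.8837, 2.2674, 3.1744.
Z = Σ gᵢe^(−Eᵢ/kT) = 2·e^(−0) + 4·e^(−0.98256) + 2·e^(−1.8837) + 5·e^(−2.2674) + 3·e^(−3.1744) = 2.0000 + 1.4974 + 0.30405 + 0.51791 + 0.12546 = 4.4448.
P₁ = g₁ e^(−E₁/kT) / Z = 1.4974/4.4448 = 0.337.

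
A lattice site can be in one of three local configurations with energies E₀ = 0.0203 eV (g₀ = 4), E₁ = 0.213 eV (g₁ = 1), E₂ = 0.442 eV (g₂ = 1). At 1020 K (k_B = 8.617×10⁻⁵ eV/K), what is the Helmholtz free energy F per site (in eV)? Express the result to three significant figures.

k_BT = 8.617×10⁻⁵ × 1020 K = 0.087893 eV.
Eᵢ/kT = 0.23096, 2.4234, 5.0288.
Z = Σ gᵢe^(−Eᵢ/kT) = 4·e^(−0.23096) + 1·e^(−2.4234) + 1·e^(−5.0288) = 3.1751 + 0.088620 + 0.0065467 = 3.2703.
F = −kT ln Z = −0.087893 × ln(3.2703) = −0.087893 × 1.1849 = -0.104 eV.

-0.104 eV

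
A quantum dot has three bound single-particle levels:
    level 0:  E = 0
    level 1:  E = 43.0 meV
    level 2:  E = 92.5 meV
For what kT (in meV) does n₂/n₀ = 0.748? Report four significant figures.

n₂/n₀ = exp[−(E₂−E₀)/kT] = 0.748.
⇒ (E₂−E₀)/kT = ln(1/0.748) = ln(1.33690) = 0.290354.
kT = 92.5 meV / 0.290354 = 318.6 meV.

318.6 meV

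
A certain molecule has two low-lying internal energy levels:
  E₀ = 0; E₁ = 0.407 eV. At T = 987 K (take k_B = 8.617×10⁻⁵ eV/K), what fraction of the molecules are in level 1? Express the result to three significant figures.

0.00828

k_BT = 8.617×10⁻⁵ × 987 K = 0.085050 eV.
Eᵢ/kT = 0, 4.7854.
Z = Σ e^(−Eᵢ/kT) = e^(−0) + e^(−4.7854) = 1.0000 + 0.0083508 = 1.0084.
P₁ = e^(−E₁/kT) / Z = 0.0083508/1.0084 = 0.00828.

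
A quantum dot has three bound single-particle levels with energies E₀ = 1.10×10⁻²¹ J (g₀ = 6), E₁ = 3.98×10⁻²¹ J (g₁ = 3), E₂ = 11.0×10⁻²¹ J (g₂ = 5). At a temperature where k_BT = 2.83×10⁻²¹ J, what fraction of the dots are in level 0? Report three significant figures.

Eᵢ/kT = 0.38869, 1.4064, 3.8869.
Z = Σ gᵢe^(−Eᵢ/kT) = 6·e^(−0.38869) + 3·e^(−1.4064) + 5·e^(−3.8869) = 4.0677 + 0.73507 + 0.10254 = 4.9053.
P₀ = g₀ e^(−E₀/kT) / Z = 4.0677/4.9053 = 0.829.

0.829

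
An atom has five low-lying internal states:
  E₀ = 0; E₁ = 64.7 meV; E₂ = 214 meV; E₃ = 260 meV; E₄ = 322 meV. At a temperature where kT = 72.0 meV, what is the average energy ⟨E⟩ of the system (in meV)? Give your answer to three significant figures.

32.1 meV

Eᵢ/kT = 0, 0.89861, 2.9722, 3.6111, 4.4722.
Z = Σ e^(−Eᵢ/kT) = e^(−0) + e^(−0.89861) + e^(−2.9722) + e^(−3.6111) + e^(−4.4722) = 1.0000 + 0.40714 + 0.051191 + 0.027022 + 0.011422 = 1.4968.
⟨E⟩ = Σ Eᵢ e^(−Eᵢ/kT) / Z = (0·1.0000 + 64.7·0.40714 + 214·0.051191 + 260·0.027022 + 322·0.011422) / 1.4968 = 32.1 meV.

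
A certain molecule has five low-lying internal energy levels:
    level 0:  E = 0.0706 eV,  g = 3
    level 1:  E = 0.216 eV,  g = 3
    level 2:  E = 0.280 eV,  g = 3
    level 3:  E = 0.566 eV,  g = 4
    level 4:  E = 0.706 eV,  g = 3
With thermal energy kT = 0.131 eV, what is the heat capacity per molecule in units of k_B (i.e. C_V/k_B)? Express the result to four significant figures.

Eᵢ/kT = 0.538931, 1.64885, 2.13740, 4.32061, 5.38931.
Z = Σ gᵢe^(−Eᵢ/kT) = 3·e^(−0.538931) + 3·e^(−1.64885) + 3·e^(−2.13740) + 4·e^(−4.32061) + 3·e^(−5.38931) = 1.75011 + 0.576813 + 0.353883 + 0.0531671 + 0.0136954 = 2.74767.
⟨E⟩ = 0.140846 eV, ⟨E²⟩ = 0.0317498 eV².
C_V/k_B = (⟨E²⟩ − ⟨E⟩²)/(kT)² = (0.0317498 − 0.0198376)/0.0171610 = 0.6941.

0.6941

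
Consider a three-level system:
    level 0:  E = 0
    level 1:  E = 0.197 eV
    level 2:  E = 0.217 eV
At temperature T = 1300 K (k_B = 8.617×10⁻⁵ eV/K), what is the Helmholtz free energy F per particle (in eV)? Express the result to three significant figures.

k_BT = 8.617×10⁻⁵ × 1300 K = 0.11202 eV.
Eᵢ/kT = 0, 1.7586, 1.9372.
Z = Σ e^(−Eᵢ/kT) = e^(−0) + e^(−1.7586) + e^(−1.9372) = 1.0000 + 0.17229 + 0.14411 = 1.3164.
F = −kT ln Z = −0.11202 × ln(1.3164) = −0.11202 × 0.27490 = -0.0308 eV.

-0.0308 eV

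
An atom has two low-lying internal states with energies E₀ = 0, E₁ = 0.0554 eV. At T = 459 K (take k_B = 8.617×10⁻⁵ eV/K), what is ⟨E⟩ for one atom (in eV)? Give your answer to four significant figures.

k_BT = 8.617×10⁻⁵ × 459 K = 0.0395520 eV.
Eᵢ/kT = 0, 1.40069.
Z = Σ e^(−Eᵢ/kT) = e^(−0) + e^(−1.40069) = 1.00000 + 0.246427 = 1.24643.
⟨E⟩ = Σ Eᵢ e^(−Eᵢ/kT) / Z = (0·1.00000 + 0.0554·0.246427) / 1.24643 = 0.01095 eV.

0.01095 eV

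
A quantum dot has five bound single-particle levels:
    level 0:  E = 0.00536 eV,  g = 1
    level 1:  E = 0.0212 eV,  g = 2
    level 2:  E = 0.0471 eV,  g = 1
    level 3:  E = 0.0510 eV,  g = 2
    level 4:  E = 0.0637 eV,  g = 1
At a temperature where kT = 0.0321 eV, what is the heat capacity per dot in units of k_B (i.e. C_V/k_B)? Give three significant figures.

Eᵢ/kT = 0.16698, 0.66044, 1.4673, 1.5888, 1.9844.
Z = Σ gᵢe^(−Eᵢ/kT) = 1·e^(−0.16698) + 2·e^(−0.66044) + 1·e^(−1.4673) + 2·e^(−1.5888) + 1·e^(−1.9844) = 0.84622 + 1.0332 + 0.23055 + 0.40834 + 0.13746 = 2.6558.
⟨E⟩ = 0.025183 eV, ⟨E²⟩ = 0.00098652 eV².
C_V/k_B = (⟨E²⟩ − ⟨E⟩²)/(kT)² = (0.00098652 − 0.00063418)/0.0010304 = 0.342.

0.342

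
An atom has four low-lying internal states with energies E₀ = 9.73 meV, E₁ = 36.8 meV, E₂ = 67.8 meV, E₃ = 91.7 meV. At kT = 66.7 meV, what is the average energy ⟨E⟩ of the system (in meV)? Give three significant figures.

Eᵢ/kT = 0.14588, 0.55172, 1.0165, 1.3748.
Z = Σ e^(−Eᵢ/kT) = e^(−0.14588) + e^(−0.55172) + e^(−1.0165) + e^(−1.3748) = 0.86426 + 0.57596 + 0.36186 + 0.25289 = 2.0550.
⟨E⟩ = Σ Eᵢ e^(−Eᵢ/kT) / Z = (9.73·0.86426 + 36.8·0.57596 + 67.8·0.36186 + 91.7·0.25289) / 2.0550 = 37.6 meV.

37.6 meV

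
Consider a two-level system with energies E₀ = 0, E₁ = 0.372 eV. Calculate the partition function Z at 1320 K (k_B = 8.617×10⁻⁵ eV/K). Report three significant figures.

k_BT = 8.617×10⁻⁵ × 1320 K = 0.11374 eV.
Eᵢ/kT = 0, 3.2706.
Z = Σ e^(−Eᵢ/kT) = e^(−0) + e^(−3.2706) = 1.0000 + 0.037984 = 1.0380.

Z = 1.04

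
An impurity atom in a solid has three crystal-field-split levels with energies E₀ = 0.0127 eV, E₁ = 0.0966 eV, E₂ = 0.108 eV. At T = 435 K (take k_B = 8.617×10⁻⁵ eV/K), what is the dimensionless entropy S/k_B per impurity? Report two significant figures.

k_BT = 8.617×10⁻⁵ × 435 K = 0.03748 eV.
Eᵢ/kT = 0.3388, 2.577, 2.882.
Z = Σ e^(−Eᵢ/kT) = e^(−0.3388) + e^(−2.577) + e^(−2.882) = 0.7126 + 0.07600 + 0.05602 = 0.8446.
⟨E⟩ = Σ EᵢPᵢ = 0.02657 eV.
S/k_B = ln Z + ⟨E⟩/kT = ln(0.8446) + 0.02657/0.03748 = -0.1689 + 0.7089 = 0.54.

0.54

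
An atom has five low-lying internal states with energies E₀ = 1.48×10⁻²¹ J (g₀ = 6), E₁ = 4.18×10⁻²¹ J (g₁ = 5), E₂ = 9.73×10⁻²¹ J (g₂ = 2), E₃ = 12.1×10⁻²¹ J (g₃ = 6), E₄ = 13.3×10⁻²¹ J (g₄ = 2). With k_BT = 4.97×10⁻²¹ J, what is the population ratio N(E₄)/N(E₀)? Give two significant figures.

0.031

n₄/n₀ = (g₄/g₀) exp[−(E₄−E₀)/kT] = (2/6) × exp(−(11.82 ×10⁻²¹ J)/(4.97 ×10⁻²¹ J)) = (2/6) × exp(-2.378) = 0.031.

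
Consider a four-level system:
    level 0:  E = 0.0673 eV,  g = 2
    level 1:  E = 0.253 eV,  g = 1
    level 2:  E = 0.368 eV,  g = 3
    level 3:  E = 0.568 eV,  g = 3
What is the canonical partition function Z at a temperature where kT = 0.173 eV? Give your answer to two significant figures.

Z = 2.1

Eᵢ/kT = 0.3890, 1.462, 2.127, 3.283.
Z = Σ gᵢe^(−Eᵢ/kT) = 2·e^(−0.3890) + 1·e^(−1.462) + 3·e^(−2.127) + 3·e^(−3.283) = 1.355 + 0.2318 + 0.3576 + 0.1125 = 2.057.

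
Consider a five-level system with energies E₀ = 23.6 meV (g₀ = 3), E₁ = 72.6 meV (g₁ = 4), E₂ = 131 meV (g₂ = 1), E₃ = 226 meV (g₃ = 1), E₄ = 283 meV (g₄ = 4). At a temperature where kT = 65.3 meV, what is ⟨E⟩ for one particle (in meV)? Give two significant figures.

51 meV

Eᵢ/kT = 0.3614, 1.112, 2.006, 3.461, 4.334.
Z = Σ gᵢe^(−Eᵢ/kT) = 3·e^(−0.3614) + 4·e^(−1.112) + 1·e^(−2.006) + 1·e^(−3.461) + 4·e^(−4.334) = 2.090 + 1.316 + 0.1345 + 0.03140 + 0.05246 = 3.624.
⟨E⟩ = Σ Eᵢ gᵢe^(−Eᵢ/kT) / Z = (23.6·2.090 + 72.6·1.316 + 131·0.1345 + 226·0.03140 + 283·0.05246) / 3.624 = 51 meV.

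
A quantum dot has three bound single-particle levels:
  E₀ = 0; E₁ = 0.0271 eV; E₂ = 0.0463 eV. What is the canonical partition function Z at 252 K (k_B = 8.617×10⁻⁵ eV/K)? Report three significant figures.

k_BT = 8.617×10⁻⁵ × 252 K = 0.021715 eV.
Eᵢ/kT = 0, 1.2480, 2.1322.
Z = Σ e^(−Eᵢ/kT) = e^(−0) + e^(−1.2480) + e^(−2.1322) = 1.0000 + 0.28708 + 0.11858 = 1.4057.

Z = 1.41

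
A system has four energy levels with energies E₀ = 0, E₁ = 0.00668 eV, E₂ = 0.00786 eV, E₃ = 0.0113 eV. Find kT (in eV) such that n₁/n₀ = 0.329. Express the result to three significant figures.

n₁/n₀ = exp[−(E₁−E₀)/kT] = 0.329.
⇒ (E₁−E₀)/kT = ln(1/0.329) = ln(3.0395) = 1.1117.
kT = 0.00668 eV / 1.1117 = 0.00601 eV.

0.00601 eV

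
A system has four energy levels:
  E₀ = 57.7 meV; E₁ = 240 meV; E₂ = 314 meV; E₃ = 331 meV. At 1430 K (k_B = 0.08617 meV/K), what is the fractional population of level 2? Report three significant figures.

k_BT = 0.08617 × 1430 K = 123.22 meV.
Eᵢ/kT = 0.46827, 1.9477, 2.5483, 2.6863.
Z = Σ e^(−Eᵢ/kT) = e^(−0.46827) + e^(−1.9477) + e^(−2.5483) + e^(−2.6863) = 0.62608 + 0.14260 + 0.078215 + 0.068133 = 0.91503.
P₂ = e^(−E₂/kT) / Z = 0.078215/0.91503 = 0.0855.

0.0855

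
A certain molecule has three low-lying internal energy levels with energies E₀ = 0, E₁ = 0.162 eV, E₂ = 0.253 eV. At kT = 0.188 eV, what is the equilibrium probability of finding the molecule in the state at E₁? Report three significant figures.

0.251

Eᵢ/kT = 0, 0.86170, 1.3457.
Z = Σ e^(−Eᵢ/kT) = e^(−0) + e^(−0.86170) + e^(−1.3457) = 1.0000 + 0.42244 + 0.26036 = 1.6828.
P₁ = e^(−E₁/kT) / Z = 0.42244/1.6828 = 0.251.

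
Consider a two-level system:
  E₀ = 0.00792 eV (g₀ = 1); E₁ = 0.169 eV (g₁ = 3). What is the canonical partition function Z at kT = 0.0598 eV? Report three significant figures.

Eᵢ/kT = 0.13244, 2.8261.
Z = Σ gᵢe^(−Eᵢ/kT) = 1·e^(−0.13244) + 3·e^(−2.8261) = 0.87596 + 0.17773 = 1.0537.

Z = 1.05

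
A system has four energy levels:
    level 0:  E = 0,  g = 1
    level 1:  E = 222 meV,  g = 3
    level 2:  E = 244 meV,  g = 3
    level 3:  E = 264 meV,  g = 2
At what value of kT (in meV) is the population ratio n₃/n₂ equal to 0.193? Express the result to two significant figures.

n₃/n₂ = (g₃/g₂) exp[−(E₃−E₂)/kT] = 0.193.
⇒ (E₃−E₂)/kT = ln((2/3)/0.193) = ln(3.454) = 1.240.
kT = 20 meV / 1.240 = 16 meV.

16 meV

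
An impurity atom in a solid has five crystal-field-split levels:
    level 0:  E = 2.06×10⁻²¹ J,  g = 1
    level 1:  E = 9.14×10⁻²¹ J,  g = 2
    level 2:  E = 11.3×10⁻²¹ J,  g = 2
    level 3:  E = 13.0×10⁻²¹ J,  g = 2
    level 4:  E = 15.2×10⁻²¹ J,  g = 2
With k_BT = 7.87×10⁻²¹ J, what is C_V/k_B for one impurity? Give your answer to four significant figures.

Eᵢ/kT = 0.261753, 1.16137, 1.43583, 1.65184, 1.93139.
Z = Σ gᵢe^(−Eᵢ/kT) = 1·e^(−0.261753) + 2·e^(−1.16137) + 2·e^(−1.43583) + 2·e^(−1.65184) + 2·e^(−1.93139) = 0.769701 + 0.626114 + 0.475836 + 0.383394 + 0.289893 = 2.54494.
⟨E⟩ = 8.67435, ⟨E²⟩ = 97.4882.
C_V/k_B = (⟨E²⟩ − ⟨E⟩²)/(kT)² = (97.4882 − 75.2443)/61.9369 = 0.3591.

0.3591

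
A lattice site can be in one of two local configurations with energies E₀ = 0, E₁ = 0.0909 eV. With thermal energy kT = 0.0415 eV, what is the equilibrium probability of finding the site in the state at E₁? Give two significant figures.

0.10

Eᵢ/kT = 0, 2.190.
Z = Σ e^(−Eᵢ/kT) = e^(−0) + e^(−2.190) = 1.000 + 0.1119 = 1.112.
P₁ = e^(−E₁/kT) / Z = 0.1119/1.112 = 0.10.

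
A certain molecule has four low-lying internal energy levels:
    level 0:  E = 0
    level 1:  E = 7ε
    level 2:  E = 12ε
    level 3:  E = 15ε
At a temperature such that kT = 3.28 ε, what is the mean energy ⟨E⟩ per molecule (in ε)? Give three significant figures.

1.12 ε

Eᵢ/kT = 0, 2.1341, 3.6585, 4.5732.
Z = Σ e^(−Eᵢ/kT) = e^(−0) + e^(−2.1341) + e^(−3.6585) + e^(−4.5732) = 1.0000 + 0.11835 + 0.025771 + 0.010325 = 1.1544.
⟨E⟩ = Σ Eᵢ e^(−Eᵢ/kT) / Z = (0·1.0000 + 7·0.11835 + 12·0.025771 + 15·0.010325) / 1.1544 = 1.12 ε.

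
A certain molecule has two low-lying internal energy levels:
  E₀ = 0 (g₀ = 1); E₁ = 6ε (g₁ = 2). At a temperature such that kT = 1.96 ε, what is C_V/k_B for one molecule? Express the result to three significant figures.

0.734

Eᵢ/kT = 0, 3.0612.
Z = Σ gᵢe^(−Eᵢ/kT) = 1·e^(−0) + 2·e^(−3.0612) = 1.0000 + 0.093663 = 1.0937.
⟨E⟩ = 0.51383 ε, ⟨E²⟩ = 3.0830 ε².
C_V/k_B = (⟨E²⟩ − ⟨E⟩²)/(kT)² = (3.0830 − 0.26402)/3.8416 = 0.734.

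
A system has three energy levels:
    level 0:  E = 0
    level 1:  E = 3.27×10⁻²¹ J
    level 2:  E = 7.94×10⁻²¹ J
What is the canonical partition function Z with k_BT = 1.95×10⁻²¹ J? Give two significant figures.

Eᵢ/kT = 0, 1.677, 4.072.
Z = Σ e^(−Eᵢ/kT) = e^(−0) + e^(−1.677) + e^(−4.072) = 1.000 + 0.1869 + 0.01704 = 1.204.

Z = 1.2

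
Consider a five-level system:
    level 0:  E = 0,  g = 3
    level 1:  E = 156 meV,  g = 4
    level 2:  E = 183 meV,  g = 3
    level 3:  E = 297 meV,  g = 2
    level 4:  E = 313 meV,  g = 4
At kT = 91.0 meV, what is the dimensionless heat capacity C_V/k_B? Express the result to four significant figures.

1.005

Eᵢ/kT = 0, 1.71429, 2.01099, 3.26374, 3.43956.
Z = Σ gᵢe^(−Eᵢ/kT) = 3·e^(−0) + 4·e^(−1.71429) + 3·e^(−2.01099) + 2·e^(−3.26374) + 4·e^(−3.43956) = 3.00000 + 0.720366 + 0.401568 + 0.0764902 + 0.128315 = 4.32674.
⟨E⟩ = 57.4900 meV, ⟨E²⟩ = 11624.7 meV².
C_V/k_B = (⟨E²⟩ − ⟨E⟩²)/(kT)² = (11624.7 − 3305.10)/8281.00 = 1.005.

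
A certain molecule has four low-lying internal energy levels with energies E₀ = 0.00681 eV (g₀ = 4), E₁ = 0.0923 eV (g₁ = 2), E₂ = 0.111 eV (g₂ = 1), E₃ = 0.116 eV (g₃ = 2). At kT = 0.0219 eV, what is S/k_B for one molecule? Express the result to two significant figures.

1.5

Eᵢ/kT = 0.3110, 4.215, 5.068, 5.297.
Z = Σ gᵢe^(−Eᵢ/kT) = 4·e^(−0.3110) + 2·e^(−4.215) + 1·e^(−5.068) + 2·e^(−5.297) = 2.931 + 0.02954 + 0.006295 + 0.01001 = 2.977.
⟨E⟩ = Σ EᵢPᵢ = 0.008245 eV.
S/k_B = ln Z + ⟨E⟩/kT = ln(2.977) + 0.008245/0.0219 = 1.091 + 0.3765 = 1.5.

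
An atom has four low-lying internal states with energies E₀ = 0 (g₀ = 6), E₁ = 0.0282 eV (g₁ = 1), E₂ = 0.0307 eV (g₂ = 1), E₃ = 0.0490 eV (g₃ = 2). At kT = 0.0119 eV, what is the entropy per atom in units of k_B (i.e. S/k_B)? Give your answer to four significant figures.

Eᵢ/kT = 0, 2.36975, 2.57983, 4.11765.
Z = Σ gᵢe^(−Eᵢ/kT) = 6·e^(−0) + 1·e^(−2.36975) + 1·e^(−2.57983) + 2·e^(−4.11765) = 6.00000 + 0.0935041 + 0.0757869 + 0.0325655 = 6.20186.
⟨E⟩ = Σ EᵢPᵢ = 0.00105762 eV.
S/k_B = ln Z + ⟨E⟩/kT = ln(6.20186) + 0.00105762/0.0119 = 1.82485 + 0.0888756 = 1.914.

1.914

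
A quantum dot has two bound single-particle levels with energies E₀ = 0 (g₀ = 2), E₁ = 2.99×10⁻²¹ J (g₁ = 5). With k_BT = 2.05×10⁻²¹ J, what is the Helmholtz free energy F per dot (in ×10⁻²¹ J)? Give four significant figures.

-2.361 ×10⁻²¹ J

Eᵢ/kT = 0, 1.45854.
Z = Σ gᵢe^(−Eᵢ/kT) = 2·e^(−0) + 5·e^(−1.45854) = 2.00000 + 1.16288 = 3.16288.
F = −kT ln Z = −2.05 × ln(3.16288) = −2.05 × 1.15148 = -2.361 ×10⁻²¹ J.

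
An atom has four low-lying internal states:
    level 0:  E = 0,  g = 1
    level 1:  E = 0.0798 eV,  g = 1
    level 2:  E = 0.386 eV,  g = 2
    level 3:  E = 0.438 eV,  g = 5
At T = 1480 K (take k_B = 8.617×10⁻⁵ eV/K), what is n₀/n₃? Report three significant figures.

6.20

k_BT = 8.617×10⁻⁵ × 1480 K = 0.12753 eV.
n₀/n₃ = (g₀/g₃) exp[−(E₀−E₃)/kT] = (1/5) × exp(−(-0.438 eV)/(0.12753 eV)) = (1/5) × exp(3.4345) = 6.20.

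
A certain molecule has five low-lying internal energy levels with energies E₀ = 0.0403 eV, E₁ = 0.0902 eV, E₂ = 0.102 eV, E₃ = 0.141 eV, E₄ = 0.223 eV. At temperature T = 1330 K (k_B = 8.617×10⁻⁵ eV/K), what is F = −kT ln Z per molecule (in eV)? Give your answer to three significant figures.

-0.0797 eV

k_BT = 8.617×10⁻⁵ × 1330 K = 0.11461 eV.
Eᵢ/kT = 0.35163, 0.78702, 0.88997, 1.2303, 1.9457.
Z = Σ e^(−Eᵢ/kT) = e^(−0.35163) + e^(−0.78702) + e^(−0.88997) + e^(−1.2303) + e^(−1.9457) = 0.70354 + 0.45520 + 0.41067 + 0.29220 + 0.14289 = 2.0045.
F = −kT ln Z = −0.11461 × ln(2.0045) = −0.11461 × 0.69539 = -0.0797 eV.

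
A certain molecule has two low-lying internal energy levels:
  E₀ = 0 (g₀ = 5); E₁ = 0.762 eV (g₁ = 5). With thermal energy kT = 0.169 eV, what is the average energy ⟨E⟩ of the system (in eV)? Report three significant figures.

Eᵢ/kT = 0, 4.5089.
Z = Σ gᵢe^(−Eᵢ/kT) = 5·e^(−0) + 5·e^(−4.5089) = 5.0000 + 0.055053 = 5.0551.
⟨E⟩ = Σ Eᵢ gᵢe^(−Eᵢ/kT) / Z = (0·5.0000 + 0.762·0.055053) / 5.0551 = 0.00830 eV.

0.00830 eV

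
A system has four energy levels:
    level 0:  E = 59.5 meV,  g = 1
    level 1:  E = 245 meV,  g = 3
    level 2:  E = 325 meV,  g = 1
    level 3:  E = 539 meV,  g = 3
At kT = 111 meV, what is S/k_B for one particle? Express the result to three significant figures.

1.31

Eᵢ/kT = 0.53604, 2.2072, 2.9279, 4.8559.
Z = Σ gᵢe^(−Eᵢ/kT) = 1·e^(−0.53604) + 3·e^(−2.2072) + 1·e^(−2.9279) + 3·e^(−4.8559) = 0.58506 + 0.33002 + 0.053509 + 0.023347 = 0.99194.
⟨E⟩ = Σ EᵢPᵢ = 146.82 meV.
S/k_B = ln Z + ⟨E⟩/kT = ln(0.99194) + 146.82/111 = -0.0080927 + 1.3227 = 1.31.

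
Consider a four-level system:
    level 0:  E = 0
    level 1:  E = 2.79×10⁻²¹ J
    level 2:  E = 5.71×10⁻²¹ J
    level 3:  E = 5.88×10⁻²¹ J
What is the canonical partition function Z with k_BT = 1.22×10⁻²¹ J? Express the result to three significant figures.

Z = 1.12

Eᵢ/kT = 0, 2.2869, 4.6803, 4.8197.
Z = Σ e^(−Eᵢ/kT) = e^(−0) + e^(−2.2869) + e^(−4.6803) + e^(−4.8197) = 1.0000 + 0.10158 + 0.0092762 + 0.0080692 = 1.1189.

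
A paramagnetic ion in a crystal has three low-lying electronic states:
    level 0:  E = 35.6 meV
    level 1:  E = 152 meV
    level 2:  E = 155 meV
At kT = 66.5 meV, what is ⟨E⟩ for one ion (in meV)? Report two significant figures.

Eᵢ/kT = 0.5353, 2.286, 2.331.
Z = Σ e^(−Eᵢ/kT) = e^(−0.5353) + e^(−2.286) + e^(−2.331) = 0.5855 + 0.1017 + 0.09720 = 0.7844.
⟨E⟩ = Σ Eᵢ e^(−Eᵢ/kT) / Z = (35.6·0.5855 + 152·0.1017 + 155·0.09720) / 0.7844 = 65 meV.

65 meV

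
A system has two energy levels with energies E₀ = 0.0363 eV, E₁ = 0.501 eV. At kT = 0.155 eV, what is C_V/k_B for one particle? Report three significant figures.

Eᵢ/kT = 0.23419, 3.2323.
Z = Σ e^(−Eᵢ/kT) = e^(−0.23419) + e^(−3.2323) = 0.79121 + 0.039467 = 0.83068.
⟨E⟩ = 0.058379 eV, ⟨E²⟩ = 0.013181 eV².
C_V/k_B = (⟨E²⟩ − ⟨E⟩²)/(kT)² = (0.013181 − 0.0034081)/0.024025 = 0.407.

0.407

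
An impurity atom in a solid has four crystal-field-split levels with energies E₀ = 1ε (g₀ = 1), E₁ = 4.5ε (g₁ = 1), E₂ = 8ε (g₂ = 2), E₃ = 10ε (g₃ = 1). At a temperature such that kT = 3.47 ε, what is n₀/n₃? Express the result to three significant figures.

n₀/n₃ = (g₀/g₃) exp[−(E₀−E₃)/kT] = (1/1) × exp(−(-9ε)/(3.47ε)) = (1/1) × exp(2.5937) = 13.4.

13.4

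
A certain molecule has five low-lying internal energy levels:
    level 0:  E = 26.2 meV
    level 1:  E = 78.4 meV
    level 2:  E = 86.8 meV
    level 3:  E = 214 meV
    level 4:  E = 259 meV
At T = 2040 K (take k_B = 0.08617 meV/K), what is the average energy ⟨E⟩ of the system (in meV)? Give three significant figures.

94.2 meV

k_BT = 0.08617 × 2040 K = 175.79 meV.
Eᵢ/kT = 0.14904, 0.44599, 0.49377, 1.2174, 1.4733.
Z = Σ e^(−Eᵢ/kT) = e^(−0.14904) + e^(−0.44599) + e^(−0.49377) + e^(−1.2174) + e^(−1.4733) = 0.86153 + 0.64019 + 0.61032 + 0.29600 + 0.22917 = 2.6372.
⟨E⟩ = Σ Eᵢ e^(−Eᵢ/kT) / Z = (26.2·0.86153 + 78.4·0.64019 + 86.8·0.61032 + 214·0.29600 + 259·0.22917) / 2.6372 = 94.2 meV.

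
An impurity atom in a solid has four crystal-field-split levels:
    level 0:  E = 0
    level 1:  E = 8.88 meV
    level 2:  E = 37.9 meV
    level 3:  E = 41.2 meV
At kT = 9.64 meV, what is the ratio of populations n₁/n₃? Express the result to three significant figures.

28.6

n₁/n₃ = exp[−(E₁−E₃)/kT] = exp(−(-32.32 meV)/(9.64 meV)) = exp(3.3527) = 28.6.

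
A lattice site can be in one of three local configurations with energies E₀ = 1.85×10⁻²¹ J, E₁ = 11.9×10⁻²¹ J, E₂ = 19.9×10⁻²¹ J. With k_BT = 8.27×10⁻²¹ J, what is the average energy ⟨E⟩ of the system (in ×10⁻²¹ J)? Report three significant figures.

Eᵢ/kT = 0.22370, 1.4389, 2.4063.
Z = Σ e^(−Eᵢ/kT) = e^(−0.22370) + e^(−1.4389) + e^(−2.4063) = 0.79955 + 0.23719 + 0.090148 = 1.1269.
⟨E⟩ = Σ Eᵢ e^(−Eᵢ/kT) / Z = (1.85·0.79955 + 11.9·0.23719 + 19.9·0.090148) / 1.1269 = 5.41 ×10⁻²¹ J.

5.41 ×10⁻²¹ J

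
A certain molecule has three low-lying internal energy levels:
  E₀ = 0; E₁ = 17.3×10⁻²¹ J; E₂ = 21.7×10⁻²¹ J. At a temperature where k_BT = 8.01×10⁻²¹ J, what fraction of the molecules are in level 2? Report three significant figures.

0.0563

Eᵢ/kT = 0, 2.1598, 2.7091.
Z = Σ e^(−Eᵢ/kT) = e^(−0) + e^(−2.1598) + e^(−2.7091) = 1.0000 + 0.11535 + 0.066597 = 1.1819.
P₂ = e^(−E₂/kT) / Z = 0.066597/1.1819 = 0.0563.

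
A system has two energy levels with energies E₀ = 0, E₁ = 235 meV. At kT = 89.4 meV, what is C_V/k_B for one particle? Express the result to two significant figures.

0.43

Eᵢ/kT = 0, 2.629.
Z = Σ e^(−Eᵢ/kT) = e^(−0) + e^(−2.629) = 1.000 + 0.07215 = 1.072.
⟨E⟩ = 15.82 meV, ⟨E²⟩ = 3717 meV².
C_V/k_B = (⟨E²⟩ − ⟨E⟩²)/(kT)² = (3717 − 250.3)/7992 = 0.43.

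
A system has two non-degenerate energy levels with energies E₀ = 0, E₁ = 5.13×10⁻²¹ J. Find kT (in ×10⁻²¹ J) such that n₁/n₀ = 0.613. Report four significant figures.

10.48 ×10⁻²¹ J

n₁/n₀ = exp[−(E₁−E₀)/kT] = 0.613.
⇒ (E₁−E₀)/kT = ln(1/0.613) = ln(1.63132) = 0.489390.
kT = 5.13 ×10⁻²¹ J / 0.489390 = 10.48 ×10⁻²¹ J.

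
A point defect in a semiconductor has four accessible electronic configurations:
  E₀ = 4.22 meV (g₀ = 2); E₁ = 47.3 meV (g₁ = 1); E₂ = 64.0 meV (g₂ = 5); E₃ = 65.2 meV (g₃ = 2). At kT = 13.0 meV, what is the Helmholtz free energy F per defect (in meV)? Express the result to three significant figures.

Eᵢ/kT = 0.32462, 3.6385, 4.9231, 5.0154.
Z = Σ gᵢe^(−Eᵢ/kT) = 2·e^(−0.32462) + 1·e^(−3.6385) + 5·e^(−4.9231) + 2·e^(−5.0154) = 1.4456 + 0.026292 + 0.036383 + 0.013270 = 1.5215.
F = −kT ln Z = −13.0 × ln(1.5215) = −13.0 × 0.41970 = -5.46 meV.

-5.46 meV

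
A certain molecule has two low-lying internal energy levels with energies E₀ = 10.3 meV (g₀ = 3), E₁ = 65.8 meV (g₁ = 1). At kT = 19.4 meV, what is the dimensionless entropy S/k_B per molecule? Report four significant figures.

1.171

Eᵢ/kT = 0.530928, 3.39175.
Z = Σ gᵢe^(−Eᵢ/kT) = 3·e^(−0.530928) + 1·e^(−3.39175) = 1.76418 + 0.0336497 = 1.79783.
⟨E⟩ = Σ EᵢPᵢ = 11.3388 meV.
S/k_B = ln Z + ⟨E⟩/kT = ln(1.79783) + 11.3388/19.4 = 0.586580 + 0.584474 = 1.171.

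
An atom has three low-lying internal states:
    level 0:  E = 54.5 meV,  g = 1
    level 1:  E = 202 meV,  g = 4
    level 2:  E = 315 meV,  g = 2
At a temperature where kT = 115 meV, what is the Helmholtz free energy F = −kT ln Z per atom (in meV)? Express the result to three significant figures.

Eᵢ/kT = 0.47391, 1.7565, 2.7391.
Z = Σ gᵢe^(−Eᵢ/kT) = 1·e^(−0.47391) + 4·e^(−1.7565) + 2·e^(−2.7391) = 0.62256 + 0.69059 + 0.12926 = 1.4424.
F = −kT ln Z = −115 × ln(1.4424) = −115 × 0.36631 = -42.1 meV.

-42.1 meV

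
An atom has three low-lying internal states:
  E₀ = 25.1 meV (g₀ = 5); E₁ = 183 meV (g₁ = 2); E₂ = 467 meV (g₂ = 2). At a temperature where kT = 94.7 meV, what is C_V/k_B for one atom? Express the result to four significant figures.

0.2527

Eᵢ/kT = 0.265048, 1.93242, 4.93136.
Z = Σ gᵢe^(−Eᵢ/kT) = 5·e^(−0.265048) + 2·e^(−1.93242) + 2·e^(−4.93136) = 3.83585 + 0.289595 + 0.0144334 = 4.13988.
⟨E⟩ = 37.6861 meV, ⟨E²⟩ = 3686.73 meV².
C_V/k_B = (⟨E²⟩ − ⟨E⟩²)/(kT)² = (3686.73 − 1420.24)/8968.09 = 0.2527.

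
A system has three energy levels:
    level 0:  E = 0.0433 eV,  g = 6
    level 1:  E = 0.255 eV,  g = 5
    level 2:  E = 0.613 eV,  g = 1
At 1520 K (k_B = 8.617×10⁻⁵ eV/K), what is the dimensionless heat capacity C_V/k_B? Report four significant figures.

0.3490

k_BT = 8.617×10⁻⁵ × 1520 K = 0.130978 eV.
Eᵢ/kT = 0.330590, 1.94689, 4.68018.
Z = Σ gᵢe^(−Eᵢ/kT) = 6·e^(−0.330590) + 5·e^(−1.94689) + 1·e^(−4.68018) = 4.31100 + 0.713586 + 0.00927734 = 5.03386.
⟨E⟩ = 0.0743600 eV, ⟨E²⟩ = 0.0115160 eV².
C_V/k_B = (⟨E²⟩ − ⟨E⟩²)/(kT)² = (0.0115160 − 0.00552941)/0.0171552 = 0.3490.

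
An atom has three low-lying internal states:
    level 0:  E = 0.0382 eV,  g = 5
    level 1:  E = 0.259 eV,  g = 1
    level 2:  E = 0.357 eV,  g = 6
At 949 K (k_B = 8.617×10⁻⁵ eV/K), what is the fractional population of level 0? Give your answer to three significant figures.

0.964

k_BT = 8.617×10⁻⁵ × 949 K = 0.081775 eV.
Eᵢ/kT = 0.46714, 3.1672, 4.3656.
Z = Σ gᵢe^(−Eᵢ/kT) = 5·e^(−0.46714) + 1·e^(−3.1672) + 6·e^(−4.3656) = 3.1340 + 0.042121 + 0.076242 = 3.2524.
P₀ = g₀ e^(−E₀/kT) / Z = 3.1340/3.2524 = 0.964.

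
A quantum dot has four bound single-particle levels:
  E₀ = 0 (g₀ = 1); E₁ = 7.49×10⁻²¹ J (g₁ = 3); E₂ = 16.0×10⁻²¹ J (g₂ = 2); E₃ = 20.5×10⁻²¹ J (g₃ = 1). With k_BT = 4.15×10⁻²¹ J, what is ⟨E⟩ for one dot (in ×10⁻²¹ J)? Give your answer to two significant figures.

2.9 ×10⁻²¹ J

Eᵢ/kT = 0, 1.805, 3.855, 4.940.
Z = Σ gᵢe^(−Eᵢ/kT) = 1·e^(−0) + 3·e^(−1.805) + 2·e^(−3.855) + 1·e^(−4.940) = 1.000 + 0.4934 + 0.04235 + 0.007155 = 1.543.
⟨E⟩ = Σ Eᵢ gᵢe^(−Eᵢ/kT) / Z = (0·1.000 + 7.49·0.4934 + 16.0·0.04235 + 20.5·0.007155) / 1.543 = 2.9 ×10⁻²¹ J.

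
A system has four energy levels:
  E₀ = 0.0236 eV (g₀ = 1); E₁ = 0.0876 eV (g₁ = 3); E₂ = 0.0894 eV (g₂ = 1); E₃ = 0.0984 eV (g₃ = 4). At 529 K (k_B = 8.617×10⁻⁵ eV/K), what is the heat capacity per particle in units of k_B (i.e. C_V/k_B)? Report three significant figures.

k_BT = 8.617×10⁻⁵ × 529 K = 0.045584 eV.
Eᵢ/kT = 0.51773, 1.9217, 1.9612, 2.1587.
Z = Σ gᵢe^(−Eᵢ/kT) = 1·e^(−0.51773) + 3·e^(−1.9217) + 1·e^(−1.9612) + 4·e^(−2.1587) = 0.59587 + 0.43907 + 0.14069 + 0.46190 = 1.6375.
⟨E⟩ = 0.067514 eV, ⟨E²⟩ = 0.0056782 eV².
C_V/k_B = (⟨E²⟩ − ⟨E⟩²)/(kT)² = (0.0056782 − 0.0045581)/0.0020779 = 0.539.

0.539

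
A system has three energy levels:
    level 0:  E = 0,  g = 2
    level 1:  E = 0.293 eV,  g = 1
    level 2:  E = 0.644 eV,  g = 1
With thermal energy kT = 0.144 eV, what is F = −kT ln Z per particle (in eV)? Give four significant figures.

-0.1097 eV

Eᵢ/kT = 0, 2.03472, 4.47222.
Z = Σ gᵢe^(−Eᵢ/kT) = 2·e^(−0) + 1·e^(−2.03472) + 1·e^(−4.47222) = 2.00000 + 0.130717 + 0.0114219 = 2.14214.
F = −kT ln Z = −0.144 × ln(2.14214) = −0.144 × 0.761805 = -0.1097 eV.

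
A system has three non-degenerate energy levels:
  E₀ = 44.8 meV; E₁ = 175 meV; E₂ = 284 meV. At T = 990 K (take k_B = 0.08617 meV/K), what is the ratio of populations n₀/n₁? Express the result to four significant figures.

k_BT = 0.08617 × 990 K = 85.3083 meV.
n₀/n₁ = exp[−(E₀−E₁)/kT] = exp(−(-130.2 meV)/(85.3083 meV)) = exp(1.52623) = 4.601.

4.601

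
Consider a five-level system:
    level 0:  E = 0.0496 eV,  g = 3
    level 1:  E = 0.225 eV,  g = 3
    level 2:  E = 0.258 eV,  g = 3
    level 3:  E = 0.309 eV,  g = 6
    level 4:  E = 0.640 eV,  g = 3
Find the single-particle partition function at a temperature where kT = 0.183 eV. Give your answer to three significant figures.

Z = 5.10

Eᵢ/kT = 0.27104, 1.2295, 1.4098, 1.6885, 3.4973.
Z = Σ gᵢe^(−Eᵢ/kT) = 3·e^(−0.27104) + 3·e^(−1.2295) + 3·e^(−1.4098) + 6·e^(−1.6885) + 3·e^(−3.4973) = 2.2878 + 0.87732 + 0.73258 + 1.1088 + 0.090837 = 5.0973.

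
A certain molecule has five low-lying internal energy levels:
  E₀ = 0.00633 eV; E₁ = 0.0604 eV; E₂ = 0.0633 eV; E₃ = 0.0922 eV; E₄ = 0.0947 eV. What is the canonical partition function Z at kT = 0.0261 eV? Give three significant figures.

Eᵢ/kT = 0.24253, 2.3142, 2.4253, 3.5326, 3.6284.
Z = Σ e^(−Eᵢ/kT) = e^(−0.24253) + e^(−2.3142) + e^(−2.4253) + e^(−3.5326) + e^(−3.6284) = 0.78464 + 0.098845 + 0.088452 + 0.029229 + 0.026559 = 1.0277.

Z = 1.03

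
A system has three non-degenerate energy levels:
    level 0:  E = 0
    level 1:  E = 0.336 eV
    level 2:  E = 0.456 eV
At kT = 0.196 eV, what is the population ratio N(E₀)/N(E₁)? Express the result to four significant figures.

n₀/n₁ = exp[−(E₀−E₁)/kT] = exp(−(-0.336 eV)/(0.196 eV)) = exp(1.71429) = 5.553.

5.553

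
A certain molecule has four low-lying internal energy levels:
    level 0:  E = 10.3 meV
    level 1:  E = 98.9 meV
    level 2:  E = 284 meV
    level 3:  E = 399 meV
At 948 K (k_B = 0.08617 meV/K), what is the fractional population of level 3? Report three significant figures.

k_BT = 0.08617 × 948 K = 81.689 meV.
Eᵢ/kT = 0.12609, 1.2107, 3.4766, 4.8844.
Z = Σ e^(−Eᵢ/kT) = e^(−0.12609) + e^(−1.2107) + e^(−3.4766) + e^(−4.8844) = 0.88154 + 0.29799 + 0.030912 + 0.0075637 = 1.2180.
P₃ = e^(−E₃/kT) / Z = 0.0075637/1.2180 = 0.00621.

0.00621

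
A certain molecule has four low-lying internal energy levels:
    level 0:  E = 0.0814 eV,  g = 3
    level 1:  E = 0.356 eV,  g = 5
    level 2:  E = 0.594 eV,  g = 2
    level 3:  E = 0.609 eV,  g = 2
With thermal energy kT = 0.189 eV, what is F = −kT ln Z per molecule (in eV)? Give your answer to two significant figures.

-0.20 eV

Eᵢ/kT = 0.4307, 1.884, 3.143, 3.222.
Z = Σ gᵢe^(−Eᵢ/kT) = 3·e^(−0.4307) + 5·e^(−1.884) + 2·e^(−3.143) + 2·e^(−3.222) = 1.950 + 0.7599 + 0.08631 + 0.07975 = 2.876.
F = −kT ln Z = −0.189 × ln(2.876) = −0.189 × 1.056 = -0.20 eV.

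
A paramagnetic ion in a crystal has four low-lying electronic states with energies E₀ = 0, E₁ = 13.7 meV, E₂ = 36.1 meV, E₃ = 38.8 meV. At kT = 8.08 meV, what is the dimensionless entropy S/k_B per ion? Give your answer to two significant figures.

0.52

Eᵢ/kT = 0, 1.696, 4.468, 4.802.
Z = Σ e^(−Eᵢ/kT) = e^(−0) + e^(−1.696) + e^(−4.468) + e^(−4.802) = 1.000 + 0.1834 + 0.01147 + 0.008213 = 1.203.
⟨E⟩ = Σ EᵢPᵢ = 2.698 meV.
S/k_B = ln Z + ⟨E⟩/kT = ln(1.203) + 2.698/8.08 = 0.1848 + 0.3339 = 0.52.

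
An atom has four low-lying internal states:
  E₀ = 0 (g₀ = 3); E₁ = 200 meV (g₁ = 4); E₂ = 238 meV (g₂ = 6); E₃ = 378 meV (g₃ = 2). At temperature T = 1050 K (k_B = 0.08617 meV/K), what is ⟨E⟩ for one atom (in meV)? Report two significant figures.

k_BT = 0.08617 × 1050 K = 90.48 meV.
Eᵢ/kT = 0, 2.210, 2.630, 4.178.
Z = Σ gᵢe^(−Eᵢ/kT) = 3·e^(−0) + 4·e^(−2.210) + 6·e^(−2.630) + 2·e^(−4.178) = 3.000 + 0.4388 + 0.4325 + 0.03066 = 3.902.
⟨E⟩ = Σ Eᵢ gᵢe^(−Eᵢ/kT) / Z = (0·3.000 + 200·0.4388 + 238·0.4325 + 378·0.03066) / 3.902 = 52 meV.

52 meV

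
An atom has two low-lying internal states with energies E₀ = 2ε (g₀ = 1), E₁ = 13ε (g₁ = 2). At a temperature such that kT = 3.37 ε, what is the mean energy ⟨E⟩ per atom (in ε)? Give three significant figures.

2.78 ε

Eᵢ/kT = 0.59347, 3.8576.
Z = Σ gᵢe^(−Eᵢ/kT) = 1·e^(−0.59347) + 2·e^(−3.8576) = 0.55241 + 0.042237 = 0.59465.
⟨E⟩ = Σ Eᵢ gᵢe^(−Eᵢ/kT) / Z = (2·0.55241 + 13·0.042237) / 0.59465 = 2.78 ε.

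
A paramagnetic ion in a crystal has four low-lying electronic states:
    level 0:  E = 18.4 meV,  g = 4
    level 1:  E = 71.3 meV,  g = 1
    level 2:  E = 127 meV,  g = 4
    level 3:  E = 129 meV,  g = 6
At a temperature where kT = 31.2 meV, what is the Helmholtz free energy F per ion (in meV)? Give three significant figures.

-28.4 meV

Eᵢ/kT = 0.58974, 2.2853, 4.0705, 4.1346.
Z = Σ gᵢe^(−Eᵢ/kT) = 4·e^(−0.58974) + 1·e^(−2.2853) + 4·e^(−4.0705) + 6·e^(−4.1346) = 2.2179 + 0.10174 + 0.068275 + 0.096054 = 2.4840.
F = −kT ln Z = −31.2 × ln(2.4840) = −31.2 × 0.90987 = -28.4 meV.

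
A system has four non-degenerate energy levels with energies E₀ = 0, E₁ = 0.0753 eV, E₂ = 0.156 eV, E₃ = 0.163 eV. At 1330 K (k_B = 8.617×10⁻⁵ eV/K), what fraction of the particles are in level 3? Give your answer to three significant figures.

0.120

k_BT = 8.617×10⁻⁵ × 1330 K = 0.11461 eV.
Eᵢ/kT = 0, 0.65701, 1.3611, 1.4222.
Z = Σ e^(−Eᵢ/kT) = e^(−0) + e^(−0.65701) + e^(−1.3611) + e^(−1.4222) = 1.0000 + 0.51840 + 0.25638 + 0.24118 = 2.0160.
P₃ = e^(−E₃/kT) / Z = 0.24118/2.0160 = 0.120.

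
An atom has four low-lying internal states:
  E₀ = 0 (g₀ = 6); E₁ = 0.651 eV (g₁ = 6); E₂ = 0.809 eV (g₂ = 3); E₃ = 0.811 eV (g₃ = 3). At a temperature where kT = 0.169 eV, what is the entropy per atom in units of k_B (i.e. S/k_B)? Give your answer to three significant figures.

1.94

Eᵢ/kT = 0, 3.8521, 4.7870, 4.7988.
Z = Σ gᵢe^(−Eᵢ/kT) = 6·e^(−0) + 6·e^(−3.8521) + 3·e^(−4.7870) + 3·e^(−4.7988) = 6.0000 + 0.12741 + 0.025012 + 0.024719 = 6.1771.
⟨E⟩ = Σ EᵢPᵢ = 0.019949 eV.
S/k_B = ln Z + ⟨E⟩/kT = ln(6.1771) + 0.019949/0.169 = 1.8208 + 0.11804 = 1.94.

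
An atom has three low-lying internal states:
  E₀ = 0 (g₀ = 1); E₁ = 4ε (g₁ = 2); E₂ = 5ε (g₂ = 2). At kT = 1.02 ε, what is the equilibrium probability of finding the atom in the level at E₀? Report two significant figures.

Eᵢ/kT = 0, 3.922, 4.902.
Z = Σ gᵢe^(−Eᵢ/kT) = 1·e^(−0) + 2·e^(−3.922) + 2·e^(−4.902) = 1.000 + 0.03960 + 0.01486 = 1.054.
P₀ = g₀ e^(−E₀/kT) / Z = 1.000/1.054 = 0.95.

0.95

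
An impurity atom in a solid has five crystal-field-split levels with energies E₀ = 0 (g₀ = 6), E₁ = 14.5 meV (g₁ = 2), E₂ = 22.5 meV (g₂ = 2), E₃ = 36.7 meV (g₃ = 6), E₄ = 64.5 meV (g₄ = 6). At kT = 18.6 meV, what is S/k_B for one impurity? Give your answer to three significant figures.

2.58

Eᵢ/kT = 0, 0.77957, 1.2097, 1.9731, 3.4677.
Z = Σ gᵢe^(−Eᵢ/kT) = 6·e^(−0) + 2·e^(−0.77957) + 2·e^(−1.2097) + 6·e^(−1.9731) + 6·e^(−3.4677) = 6.0000 + 0.91721 + 0.59657 + 0.83415 + 0.18713 = 8.5351.
⟨E⟩ = Σ EᵢPᵢ = 8.1318 meV.
S/k_B = ln Z + ⟨E⟩/kT = ln(8.5351) + 8.1318/18.6 = 2.1442 + 0.43719 = 2.58.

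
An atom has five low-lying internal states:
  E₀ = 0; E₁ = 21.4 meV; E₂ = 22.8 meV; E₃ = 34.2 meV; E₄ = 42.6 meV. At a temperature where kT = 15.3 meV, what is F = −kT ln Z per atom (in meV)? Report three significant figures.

-7.58 meV

Eᵢ/kT = 0, 1.3987, 1.4902, 2.2353, 2.7843.
Z = Σ e^(−Eᵢ/kT) = e^(−0) + e^(−1.3987) + e^(−1.4902) + e^(−2.2353) + e^(−2.7843) = 1.0000 + 0.24692 + 0.22533 + 0.10696 + 0.061772 = 1.6410.
F = −kT ln Z = −15.3 × ln(1.6410) = −15.3 × 0.49531 = -7.58 meV.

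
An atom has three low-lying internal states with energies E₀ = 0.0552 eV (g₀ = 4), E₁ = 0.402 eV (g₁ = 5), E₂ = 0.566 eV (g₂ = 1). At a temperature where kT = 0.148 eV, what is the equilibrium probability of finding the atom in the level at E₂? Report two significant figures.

Eᵢ/kT = 0.3730, 2.716, 3.824.
Z = Σ gᵢe^(−Eᵢ/kT) = 4·e^(−0.3730) + 5·e^(−2.716) + 1·e^(−3.824) = 2.755 + 0.3307 + 0.02184 = 3.108.
P₂ = g₂ e^(−E₂/kT) / Z = 0.02184/3.108 = 0.0070.

0.0070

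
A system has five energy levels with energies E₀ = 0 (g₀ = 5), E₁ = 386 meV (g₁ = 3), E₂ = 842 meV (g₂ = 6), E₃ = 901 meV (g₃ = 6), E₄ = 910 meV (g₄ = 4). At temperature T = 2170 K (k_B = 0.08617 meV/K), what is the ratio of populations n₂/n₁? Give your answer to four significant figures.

k_BT = 0.08617 × 2170 K = 186.989 meV.
n₂/n₁ = (g₂/g₁) exp[−(E₂−E₁)/kT] = (6/3) × exp(−(456 meV)/(186.989 meV)) = (6/3) × exp(-2.43865) = 0.1746.

0.1746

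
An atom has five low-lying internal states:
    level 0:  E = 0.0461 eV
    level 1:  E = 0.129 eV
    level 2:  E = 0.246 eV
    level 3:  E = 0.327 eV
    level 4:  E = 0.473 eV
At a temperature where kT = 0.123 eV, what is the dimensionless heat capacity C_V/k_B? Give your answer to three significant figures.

Eᵢ/kT = 0.37480, 1.0488, 2.0000, 2.6585, 3.8455.
Z = Σ e^(−Eᵢ/kT) = e^(−0.37480) + e^(−1.0488) + e^(−2.0000) + e^(−2.6585) + e^(−3.8455) = 0.68743 + 0.35036 + 0.13534 + 0.070053 + 0.021376 = 1.2646.
⟨E⟩ = 0.11324 eV, ⟨E²⟩ = 0.021947 eV².
C_V/k_B = (⟨E²⟩ − ⟨E⟩²)/(kT)² = (0.021947 − 0.012823)/0.015129 = 0.603.

0.603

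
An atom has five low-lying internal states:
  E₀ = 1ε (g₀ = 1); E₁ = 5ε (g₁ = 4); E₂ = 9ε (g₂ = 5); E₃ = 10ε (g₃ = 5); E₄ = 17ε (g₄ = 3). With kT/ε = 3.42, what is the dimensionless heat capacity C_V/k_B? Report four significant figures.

1.009

Eᵢ/kT = 0.292398, 1.46199, 2.63158, 2.92398, 4.97076.
Z = Σ gᵢe^(−Eᵢ/kT) = 1·e^(−0.292398) + 4·e^(−1.46199) + 5·e^(−2.63158) + 5·e^(−2.92398) + 3·e^(−4.97076) = 0.746471 + 0.927098 + 0.359823 + 0.268597 + 0.0208136 = 2.32280.
⟨E⟩ = 5.01988 ε, ⟨E²⟩ = 37.0004 ε².
C_V/k_B = (⟨E²⟩ − ⟨E⟩²)/(kT)² = (37.0004 − 25.1992)/11.6964 = 1.009.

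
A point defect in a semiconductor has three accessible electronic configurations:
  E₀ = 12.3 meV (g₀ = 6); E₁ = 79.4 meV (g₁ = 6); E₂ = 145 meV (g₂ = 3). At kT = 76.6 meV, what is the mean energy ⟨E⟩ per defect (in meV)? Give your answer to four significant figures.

Eᵢ/kT = 0.160574, 1.03655, 1.89295.
Z = Σ gᵢe^(−Eᵢ/kT) = 6·e^(−0.160574) + 6·e^(−1.03655) + 3·e^(−1.89295) = 5.10993 + 2.12806 + 0.451880 = 7.68987.
⟨E⟩ = Σ Eᵢ gᵢe^(−Eᵢ/kT) / Z = (12.3·5.10993 + 79.4·2.12806 + 145·0.451880) / 7.68987 = 38.67 meV.

38.67 meV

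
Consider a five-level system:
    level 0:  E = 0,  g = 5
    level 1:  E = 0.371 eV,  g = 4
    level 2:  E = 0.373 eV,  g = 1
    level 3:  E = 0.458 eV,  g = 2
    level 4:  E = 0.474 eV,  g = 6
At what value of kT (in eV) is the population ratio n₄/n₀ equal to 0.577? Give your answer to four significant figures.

0.6473 eV

n₄/n₀ = (g₄/g₀) exp[−(E₄−E₀)/kT] = 0.577.
⇒ (E₄−E₀)/kT = ln((6/5)/0.577) = ln(2.07972) = 0.732233.
kT = 0.474 eV / 0.732233 = 0.6473 eV.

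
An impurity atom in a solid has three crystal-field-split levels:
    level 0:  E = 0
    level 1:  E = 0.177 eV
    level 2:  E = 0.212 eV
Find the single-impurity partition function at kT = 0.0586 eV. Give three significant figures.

Eᵢ/kT = 0, 3.0205, 3.6177.
Z = Σ e^(−Eᵢ/kT) = e^(−0) + e^(−3.0205) + e^(−3.6177) = 1.0000 + 0.048777 + 0.026844 = 1.0756.

Z = 1.08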